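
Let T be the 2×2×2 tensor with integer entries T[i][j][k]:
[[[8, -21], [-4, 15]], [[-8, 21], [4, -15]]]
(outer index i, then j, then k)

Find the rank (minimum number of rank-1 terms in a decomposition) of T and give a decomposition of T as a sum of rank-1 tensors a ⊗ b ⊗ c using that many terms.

Lower bound: the mode-3 unfolding of T (rows indexed by k, columns by (i,j) = (0,0), (0,1), (1,0), (1,1)) is [[8, -4, -8, 4], [-21, 15, 21, -15]].
There the 2×2 minor on rows k ∈ {0, 1}, columns (i,j) ∈ {(0,0), (0,1)} is det [[8, -4], [-21, 15]] = 36 ≠ 0, so this unfolding has rank ≥ 2; CP rank is at least every unfolding rank, so rank(T) ≥ 2. (This is only a lower bound: in general the CP rank may exceed every unfolding rank, so we still need to exhibit 2 rank-1 terms summing to T.)
Upper bound — finding two terms. Every mode-1 slice of T is a multiple of one matrix: T[i,:,:] = a[i]·M with a = [1, -1] and M = [[8, -21], [-4, 15]] (rows indexed by j, columns by k). So it suffices to write M as a sum of two rank-1 matrices.
Splitting M by its rows (j = 0, 1), M = [1, 0][8, -21]ᵀ + [0, 1][-4, 15]ᵀ.
Hence T = [1, -1] ⊗ [1, 0] ⊗ [8, -21] + [1, -1] ⊗ [0, 1] ⊗ [-4, 15], so rank(T) ≤ 2.
These bounds meet, so rank(T) = 2.

rank(T) = 2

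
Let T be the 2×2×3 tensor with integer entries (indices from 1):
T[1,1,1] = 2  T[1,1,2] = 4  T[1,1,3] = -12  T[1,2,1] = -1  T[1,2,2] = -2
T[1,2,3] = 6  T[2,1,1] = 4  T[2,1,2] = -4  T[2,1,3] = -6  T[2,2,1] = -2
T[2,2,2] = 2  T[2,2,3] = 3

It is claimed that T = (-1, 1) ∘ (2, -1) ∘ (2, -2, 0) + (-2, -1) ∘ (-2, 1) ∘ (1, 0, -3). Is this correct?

No

Reconstruct entry (1,1,1) from the claimed factors: Σₗ aₗ[1]bₗ[1]cₗ[1] = (-1)·(2)·(2) + (-2)·(-2)·(1) = 0, but T[1,1,1] = 2. The claim is false.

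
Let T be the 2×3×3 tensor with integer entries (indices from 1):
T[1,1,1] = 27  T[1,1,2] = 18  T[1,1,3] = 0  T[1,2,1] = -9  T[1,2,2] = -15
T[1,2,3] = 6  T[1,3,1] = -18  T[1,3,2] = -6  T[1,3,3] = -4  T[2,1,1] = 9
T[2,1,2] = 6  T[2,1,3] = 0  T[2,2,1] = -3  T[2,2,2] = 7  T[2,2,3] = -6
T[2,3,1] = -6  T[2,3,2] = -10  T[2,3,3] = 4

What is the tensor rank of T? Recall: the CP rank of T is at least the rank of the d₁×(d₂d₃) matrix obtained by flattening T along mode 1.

Lower bound: the mode-2 unfolding of T (rows indexed by j, columns by (i,k) = (1,1), (1,2), (1,3), (2,1), (2,2), (2,3)) is [[27, 18, 0, 9, 6, 0], [-9, -15, 6, -3, 7, -6], [-18, -6, -4, -6, -10, 4]].
There the 2×2 minor on rows j ∈ {1, 2}, columns (i,k) ∈ {(1,1), (1,2)} is det [[27, 18], [-9, -15]] = -243 ≠ 0, so this unfolding has rank ≥ 2; CP rank is at least every unfolding rank, so rank(T) ≥ 2. (This is only a lower bound: in general the CP rank may exceed every unfolding rank, so we still need to exhibit 2 rank-1 terms summing to T.)
Upper bound — finding two terms. Write S_k = T[:,:,k] for the frontal slices: S₁ = [[27, -9, -18], [9, -3, -6]], S₂ = [[18, -15, -6], [6, 7, -10]], S₃ = [[0, 6, -4], [0, -6, 4]].
If T = a₁ ⊗ b₁ ⊗ c₁ + a₂ ⊗ b₂ ⊗ c₂ then each S_k = c₁[k]·a₁b₁ᵀ + c₂[k]·a₂b₂ᵀ. S₁ and S₂ are linearly independent, so a₁b₁ᵀ and a₂b₂ᵀ must span the same plane of matrices: they are the rank-1 matrices of the form x·S₁ + y·S₂.
The 2×2 minor of x·S₁ + y·S₂ on rows {1,2}, columns {1,2} is 324·xy + 216·y² = 108·(3·x + 2·y)(y), vanishing at (x:y) = (2:-3) and (1:0).
M₁ = 2·S₁ − 3·S₂ = [[0, 27, -18], [0, -27, 18]] = 9·[1, -1][0, 3, -2]ᵀ and M₂ = S₁ = [[27, -9, -18], [9, -3, -6]] = 3·[3, 1][3, -1, -2]ᵀ, so take a₁ = [1, -1], b₁ = [0, 3, -2], a₂ = [3, 1], b₂ = [3, -1, -2].
Each slice is an integer combination of E₁ = a₁b₁ᵀ and E₂ = a₂b₂ᵀ: S₁ = 3·E₂, S₂ = −3·E₁ + 2·E₂, S₃ = 2·E₁; reading off coefficients, c₁ = [0, -3, 2] and c₂ = [3, 2, 0].
Hence T = [1, -1] ⊗ [0, 3, -2] ⊗ [0, -3, 2] + [3, 1] ⊗ [3, -1, -2] ⊗ [3, 2, 0], so rank(T) ≤ 2.
These bounds meet, so rank(T) = 2.

2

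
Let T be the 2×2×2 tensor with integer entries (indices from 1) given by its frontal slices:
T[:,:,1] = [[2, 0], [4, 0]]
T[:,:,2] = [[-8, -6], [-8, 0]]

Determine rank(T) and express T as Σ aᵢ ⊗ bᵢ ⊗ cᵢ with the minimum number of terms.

Lower bound: the mode-3 unfolding of T (rows indexed by k, columns by (i,j) = (1,1), (1,2), (2,1), (2,2)) is [[2, 0, 4, 0], [-8, -6, -8, 0]].
There the 2×2 minor on rows k ∈ {1, 2}, columns (i,j) ∈ {(1,1), (1,2)} is det [[2, 0], [-8, -6]] = -12 ≠ 0, so this unfolding has rank ≥ 2; CP rank is at least every unfolding rank, so rank(T) ≥ 2. (This is only a lower bound: in general the CP rank may exceed every unfolding rank, so we still need to exhibit 2 rank-1 terms summing to T.)
Upper bound — finding two terms. Write S_k = T[:,:,k] for the frontal slices: S₁ = [[2, 0], [4, 0]], S₂ = [[-8, -6], [-8, 0]].
If T = a₁ ⊗ b₁ ⊗ c₁ + a₂ ⊗ b₂ ⊗ c₂ then each S_k = c₁[k]·a₁b₁ᵀ + c₂[k]·a₂b₂ᵀ. S₁ and S₂ are linearly independent, so a₁b₁ᵀ and a₂b₂ᵀ must span the same plane of matrices: they are the rank-1 matrices of the form x·S₁ + y·S₂.
det(x·S₁ + y·S₂) is 24·xy − 48·y² = 24·(x − 2·y)(y), vanishing at (x:y) = (2:1) and (1:0).
M₁ = 2·S₁ + S₂ = [[-4, -6], [0, 0]] = (-2)·[1, 0][2, 3]ᵀ and M₂ = S₁ = [[2, 0], [4, 0]] = 2·[1, 2][1, 0]ᵀ, so take a₁ = [1, 0], b₁ = [2, 3], a₂ = [1, 2], b₂ = [1, 0].
Each slice is an integer combination of E₁ = a₁b₁ᵀ and E₂ = a₂b₂ᵀ: S₁ = 2·E₂, S₂ = −2·E₁ − 4·E₂; reading off coefficients, c₁ = [0, -2] and c₂ = [2, -4].
Hence T = [1, 0] ⊗ [2, 3] ⊗ [0, -2] + [1, 2] ⊗ [1, 0] ⊗ [2, -4], so rank(T) ≤ 2.
These bounds meet, so rank(T) = 2.
Check entry T[1,2,1] = 0: (1)·(3)·(0) + (1)·(0)·(2) = 0.

rank(T) = 2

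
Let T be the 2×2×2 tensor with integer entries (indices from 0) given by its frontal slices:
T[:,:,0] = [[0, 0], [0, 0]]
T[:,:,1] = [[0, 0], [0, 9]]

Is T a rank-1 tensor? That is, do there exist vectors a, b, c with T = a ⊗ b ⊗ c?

If T = a ⊗ b ⊗ c then every fibre of T is a multiple of the corresponding factor, so read the factors off the fibres through the nonzero entry T[1,1,1] = 9.
The mode-1 fibre T[:,1,1] = [0, 9] gives a = [0, 1] (primitive direction); the mode-2 fibre T[1,:,1] = [0, 9] gives b = [0, 1]; then c[k] = T[1,1,k] / (a[1]·b[1]) = [0, 9] / 1 = [0, 9].
Expanding [0, 1] ⊗ [0, 1] ⊗ [0, 9] reproduces all 8 entries of T, so T = [0, 1] ⊗ [0, 1] ⊗ [0, 9] and rank(T) ≤ 1.
Equivalently every frontal slice T[:,:,k] is c[k] times the rank-1 matrix [0, 1] ⊗ [0, 1]. So T has rank 1 (it is nonzero).

Yes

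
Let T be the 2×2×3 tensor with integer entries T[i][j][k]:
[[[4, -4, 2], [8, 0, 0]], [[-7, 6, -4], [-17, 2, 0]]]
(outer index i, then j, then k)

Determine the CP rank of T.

Lower bound: in the mode-3 unfolding of T (rows indexed by k, columns by (i,j)) the 3×3 minor on rows k ∈ {0, 1, 2}, columns (i,j) ∈ {(0,0), (0,1), (1,0)} is det [[4, 8, -7], [-4, 0, 6], [2, 0, -4]] = -32 ≠ 0, so that unfolding has rank ≥ 3 and hence rank(T) ≥ 3 (CP rank is at least every unfolding rank, though it can be larger).
Upper bound: T is a sum of 3 rank-1 terms, T = [0, 1] (x) [1, -1] (x) [1, -2, 0] + [1, -2] (x) [0, 1] (x) [4, 4, -2] + [1, -2] (x) [1, 1] (x) [4, -4, 2] (written with every a and b primitive with positive leading entry and the scale carried by c; CP decompositions are not unique, and this one is verified by expanding entrywise), so rank(T) ≤ 3.
These bounds meet, so rank(T) = 3.

3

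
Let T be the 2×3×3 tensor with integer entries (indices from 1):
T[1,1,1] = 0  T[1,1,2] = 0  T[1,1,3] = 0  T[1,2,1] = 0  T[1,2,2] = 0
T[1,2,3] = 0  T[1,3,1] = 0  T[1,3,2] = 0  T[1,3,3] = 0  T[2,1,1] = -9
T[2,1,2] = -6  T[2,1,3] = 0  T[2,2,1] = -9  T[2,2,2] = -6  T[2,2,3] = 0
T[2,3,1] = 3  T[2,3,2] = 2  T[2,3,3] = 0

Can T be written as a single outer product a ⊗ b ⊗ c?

Yes

If T = a ⊗ b ⊗ c then every fibre of T is a multiple of the corresponding factor, so read the factors off the fibres through the nonzero entry T[2,1,1] = -9.
The mode-1 fibre T[:,1,1] = [0, -9] gives a = [0, 1] (primitive direction); the mode-2 fibre T[2,:,1] = [-9, -9, 3] gives b = [3, 3, -1]; then c[k] = T[2,1,k] / (a[2]·b[1]) = [-9, -6, 0] / 3 = [-3, -2, 0].
Expanding [0, 1] ⊗ [3, 3, -1] ⊗ [-3, -2, 0] reproduces all 18 entries of T, so T = [0, 1] ⊗ [3, 3, -1] ⊗ [-3, -2, 0] and rank(T) ≤ 1.
Equivalently every frontal slice T[:,:,k] is c[k] times the rank-1 matrix [0, 1] ⊗ [3, 3, -1]. So T has rank 1 (it is nonzero).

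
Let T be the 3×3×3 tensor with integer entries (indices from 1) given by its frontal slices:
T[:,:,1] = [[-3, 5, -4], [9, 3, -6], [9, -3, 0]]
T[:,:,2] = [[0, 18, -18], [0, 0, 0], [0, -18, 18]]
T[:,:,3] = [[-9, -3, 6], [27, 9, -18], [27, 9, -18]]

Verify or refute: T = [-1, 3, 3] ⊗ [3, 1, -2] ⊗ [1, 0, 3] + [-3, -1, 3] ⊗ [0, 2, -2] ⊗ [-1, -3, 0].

No

Reconstruct entry (2,2,1) from the claimed factors: Σₗ aₗ[2]bₗ[2]cₗ[1] = (3)·(1)·(1) + (-1)·(2)·(-1) = 5, but T[2,2,1] = 3. The claim is false.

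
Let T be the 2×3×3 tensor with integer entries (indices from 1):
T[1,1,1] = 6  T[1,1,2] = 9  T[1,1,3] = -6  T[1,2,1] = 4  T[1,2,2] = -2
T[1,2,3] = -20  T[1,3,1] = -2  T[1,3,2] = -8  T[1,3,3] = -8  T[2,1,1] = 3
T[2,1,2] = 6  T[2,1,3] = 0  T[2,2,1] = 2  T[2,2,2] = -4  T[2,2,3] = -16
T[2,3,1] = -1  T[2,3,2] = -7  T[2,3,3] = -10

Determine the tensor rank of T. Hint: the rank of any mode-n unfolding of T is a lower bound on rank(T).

2

Lower bound: the mode-3 unfolding of T (rows indexed by k, columns by (i,j) = (1,1), (1,2), (1,3), (2,1), (2,2), (2,3)) is [[6, 4, -2, 3, 2, -1], [9, -2, -8, 6, -4, -7], [-6, -20, -8, 0, -16, -10]].
There the 2×2 minor on rows k ∈ {1, 2}, columns (i,j) ∈ {(1,1), (1,2)} is det [[6, 4], [9, -2]] = -48 ≠ 0, so this unfolding has rank ≥ 2; CP rank is at least every unfolding rank, so rank(T) ≥ 2. (Unfolding ranks only ever bound the CP rank from below — rank(T) can be strictly larger than all of them — so the matching upper bound has to come from an explicit 2-term decomposition.)
Upper bound — finding two terms. Write S_k = T[:,:,k] for the frontal slices: S₁ = [[6, 4, -2], [3, 2, -1]], S₂ = [[9, -2, -8], [6, -4, -7]], S₃ = [[-6, -20, -8], [0, -16, -10]].
If T = a₁ (x) b₁ (x) c₁ + a₂ (x) b₂ (x) c₂ then each S_k = c₁[k]·a₁b₁ᵀ + c₂[k]·a₂b₂ᵀ. S₁ and S₂ are linearly independent, so a₁b₁ᵀ and a₂b₂ᵀ must span the same plane of matrices: they are the rank-1 matrices of the form x·S₁ + y·S₂.
The 2×2 minor of x·S₁ + y·S₂ on rows {1,2}, columns {1,2} is −24·xy − 24·y² = (-24)·(y)(x + y), vanishing at (x:y) = (1:0) and (1:-1).
M₁ = S₁ = [[6, 4, -2], [3, 2, -1]] = [2, 1][3, 2, -1]ᵀ and M₂ = S₁ − S₂ = [[-3, 6, 6], [-3, 6, 6]] = (-3)·[1, 1][1, -2, -2]ᵀ, so take a₁ = [2, 1], b₁ = [3, 2, -1], a₂ = [1, 1], b₂ = [1, -2, -2].
Each slice is an integer combination of E₁ = a₁b₁ᵀ and E₂ = a₂b₂ᵀ: S₁ = E₁, S₂ = E₁ + 3·E₂, S₃ = −2·E₁ + 6·E₂; reading off coefficients, c₁ = [1, 1, -2] and c₂ = [0, 3, 6].
Hence T = [2, 1] (x) [3, 2, -1] (x) [1, 1, -2] + [1, 1] (x) [1, -2, -2] (x) [0, 3, 6], so rank(T) ≤ 2.
These bounds meet, so rank(T) = 2.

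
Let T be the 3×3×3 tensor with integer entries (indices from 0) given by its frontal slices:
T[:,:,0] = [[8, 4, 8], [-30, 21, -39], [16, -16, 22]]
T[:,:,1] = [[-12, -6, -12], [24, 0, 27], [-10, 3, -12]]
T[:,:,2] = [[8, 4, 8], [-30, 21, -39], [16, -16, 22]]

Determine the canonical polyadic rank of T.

Lower bound: in the mode-3 unfolding of T (rows indexed by k, columns by (i,j)) the 2×2 minor on rows k ∈ {0, 1}, columns (i,j) ∈ {(0,0), (1,0)} is det [[8, -30], [-12, 24]] = -168 ≠ 0, so that unfolding has rank ≥ 2 and hence rank(T) ≥ 2 (CP rank is at least every unfolding rank, though it can be larger).
Upper bound: with S_k = T[:,:,k], the two rank-1 terms a₁b₁ᵀ, a₂b₂ᵀ are the rank-1 members of the pencil x·S₀ + y·S₁.
The 2×2 minor of x·S₀ + y·S₁ on rows {0,1}, columns {0,1} is 288·x² − 528·xy + 144·y² = 48·(2·x − 3·y)(3·x − y), vanishing at (x:y) = (3:2) and (1:3).
M₁ = 3·S₀ + 2·S₁ = [[0, 0, 0], [-42, 63, -63], [28, -42, 42]] = (-7)·[0, 3, -2][2, -3, 3]ᵀ and M₂ = S₀ + 3·S₁ = [[-28, -14, -28], [42, 21, 42], [-14, -7, -14]] = (-7)·[2, -3, 1][2, 1, 2]ᵀ, so take a₁ = [0, 3, -2], b₁ = [2, -3, 3], a₂ = [2, -3, 1], b₂ = [2, 1, 2].
Each slice is an integer combination of E₁ = a₁b₁ᵀ and E₂ = a₂b₂ᵀ: S₀ = −3·E₁ + 2·E₂, S₁ = E₁ − 3·E₂, S₂ = −3·E₁ + 2·E₂; reading off coefficients, c₁ = [-3, 1, -3] and c₂ = [2, -3, 2].
Hence T = [0, 3, -2] ⊗ [2, -3, 3] ⊗ [-3, 1, -3] + [2, -3, 1] ⊗ [2, 1, 2] ⊗ [2, -3, 2], so rank(T) ≤ 2.
These bounds meet, so rank(T) = 2.

2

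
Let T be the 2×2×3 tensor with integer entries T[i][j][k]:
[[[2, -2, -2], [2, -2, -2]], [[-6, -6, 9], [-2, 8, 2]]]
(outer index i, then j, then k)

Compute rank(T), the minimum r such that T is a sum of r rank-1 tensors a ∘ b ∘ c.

Lower bound: the mode-3 unfolding of T (rows indexed by k, columns by (i,j) = (0,0), (0,1), (1,0), (1,1)) is [[2, 2, -6, -2], [-2, -2, -6, 8], [-2, -2, 9, 2]].
There the 3×3 minor on rows k ∈ {0, 1, 2}, columns (i,j) ∈ {(0,0), (1,0), (1,1)} is det [[2, -6, -2], [-2, -6, 8], [-2, 9, 2]] = -36 ≠ 0, so this unfolding has rank ≥ 3; CP rank is at least every unfolding rank, so rank(T) ≥ 3. (Unfolding ranks only ever bound the CP rank from below — rank(T) can be strictly larger than all of them — so the matching upper bound has to come from an explicit 3-term decomposition.)
Upper bound: T is a sum of 3 rank-1 terms, T = [0, 1] ∘ [1, 0] ∘ [2, -2, 1] + [0, 1] ∘ [2, -1] ∘ [-2, -4, 2] + [1, -2] ∘ [1, 1] ∘ [2, -2, -2] (one valid choice — decompositions are not unique — normalised so each a, b is primitive with positive first nonzero entry; check it by expanding all entries), so rank(T) ≤ 3.
These bounds meet, so rank(T) = 3.
Check entry T[0,0,2] = -2: (0)·(1)·(1) + (0)·(2)·(2) + (1)·(1)·(-2) = -2.

3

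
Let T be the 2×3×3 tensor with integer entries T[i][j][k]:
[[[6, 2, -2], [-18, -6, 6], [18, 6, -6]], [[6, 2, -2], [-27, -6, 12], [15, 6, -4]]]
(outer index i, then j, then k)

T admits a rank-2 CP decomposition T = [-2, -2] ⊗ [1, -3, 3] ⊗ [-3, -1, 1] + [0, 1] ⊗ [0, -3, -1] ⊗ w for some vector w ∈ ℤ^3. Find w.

Subtract the known terms from T to get the rank-1 residual R = [0, 1] ⊗ [0, -3, -1] ⊗ w, so R[i,j,k] = a[i]·b[j]·w[k]. Pick indices with nonzero a[1]·b[1] = (1)·(-3) = -3. Only the fibre through (1,1,·) is needed: R[1,1,:] = T[1,1,:] − Σₗ aₗ[1]bₗ[1]cₗ = [-27, -6, 12] − (-2)·(-3)·[-3, -1, 1] = [-9, 0, 6]. Then w[k] = R[1,1,k] / -3 for each k, giving w = [-9, 0, 6] / -3 = [3, 0, -2].

w = [3, 0, -2]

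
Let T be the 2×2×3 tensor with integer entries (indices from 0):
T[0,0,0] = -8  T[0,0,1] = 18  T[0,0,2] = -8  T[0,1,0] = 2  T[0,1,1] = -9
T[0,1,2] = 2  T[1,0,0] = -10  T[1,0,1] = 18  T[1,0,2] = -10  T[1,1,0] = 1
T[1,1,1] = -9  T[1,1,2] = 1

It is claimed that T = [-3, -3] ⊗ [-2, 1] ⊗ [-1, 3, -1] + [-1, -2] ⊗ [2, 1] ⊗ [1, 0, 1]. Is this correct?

Yes

Reconstruct entrywise from the claimed factors. For example, T[1,0,2] = -10 and Σₗ aₗ[1]bₗ[0]cₗ[2] = (-3)·(-2)·(-1) + (-2)·(2)·(1) = -10; checking all 12 entries, every one matches. The claim holds.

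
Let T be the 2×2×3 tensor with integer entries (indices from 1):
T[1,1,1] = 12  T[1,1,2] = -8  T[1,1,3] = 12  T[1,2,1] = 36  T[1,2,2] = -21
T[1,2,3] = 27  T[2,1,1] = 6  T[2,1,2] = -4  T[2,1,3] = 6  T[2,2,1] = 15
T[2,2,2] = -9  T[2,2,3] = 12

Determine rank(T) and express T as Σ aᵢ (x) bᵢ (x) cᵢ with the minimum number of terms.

Lower bound: in the mode-2 unfolding of T (rows indexed by j, columns by (i,k)) the 2×2 minor on rows j ∈ {1, 2}, columns (i,k) ∈ {(1,1), (1,2)} is det [[12, -8], [36, -21]] = 36 ≠ 0, so that unfolding has rank ≥ 2 and hence rank(T) ≥ 2 (CP rank is at least every unfolding rank, though it can be larger).
Upper bound: with S_k = T[:,:,k], the two rank-1 terms a₁b₁ᵀ, a₂b₂ᵀ are the rank-1 members of the pencil x·S₁ + y·S₂.
det(x·S₁ + y·S₂) is −36·x² + 42·xy − 12·y² = (-6)·(3·x − 2·y)(2·x − y), vanishing at (x:y) = (2:3) and (1:2).
M₁ = 2·S₁ + 3·S₂ = [[0, 9], [0, 3]] = 3·(3, 1)(0, 1)ᵀ and M₂ = S₁ + 2·S₂ = [[-4, -6], [-2, -3]] = −(2, 1)(2, 3)ᵀ, so take a₁ = (3, 1), b₁ = (0, 1), a₂ = (2, 1), b₂ = (2, 3).
Each slice is an integer combination of E₁ = a₁b₁ᵀ and E₂ = a₂b₂ᵀ: S₁ = 6·E₁ + 3·E₂, S₂ = −3·E₁ − 2·E₂, S₃ = 3·E₁ + 3·E₂; reading off coefficients, c₁ = (6, -3, 3) and c₂ = (3, -2, 3).
Hence T = (3, 1) (x) (0, 1) (x) (6, -3, 3) + (2, 1) (x) (2, 3) (x) (3, -2, 3), so rank(T) ≤ 2.
These bounds meet, so rank(T) = 2.

rank(T) = 2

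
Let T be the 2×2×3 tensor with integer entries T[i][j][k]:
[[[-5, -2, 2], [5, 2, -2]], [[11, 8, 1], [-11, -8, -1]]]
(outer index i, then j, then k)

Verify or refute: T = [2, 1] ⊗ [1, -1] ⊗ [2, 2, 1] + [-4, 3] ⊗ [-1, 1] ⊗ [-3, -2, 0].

Reconstruct entry (0,0,0) from the claimed factors: Σₗ aₗ[0]bₗ[0]cₗ[0] = (2)·(1)·(2) + (-4)·(-1)·(-3) = -8, but T[0,0,0] = -5. The claim is false.

No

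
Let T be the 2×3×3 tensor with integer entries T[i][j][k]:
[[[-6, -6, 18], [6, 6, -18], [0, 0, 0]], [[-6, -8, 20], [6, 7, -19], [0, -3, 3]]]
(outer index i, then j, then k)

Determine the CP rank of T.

2

Lower bound: the mode-1 unfolding of T (rows indexed by i, columns by (j,k) = (0,0), (0,1), (0,2), (1,0), (1,1), (1,2), (2,0), (2,1), (2,2)) is [[-6, -6, 18, 6, 6, -18, 0, 0, 0], [-6, -8, 20, 6, 7, -19, 0, -3, 3]].
There the 2×2 minor on rows i ∈ {0, 1}, columns (j,k) ∈ {(0,0), (0,1)} is det [[-6, -6], [-6, -8]] = 12 ≠ 0, so this unfolding has rank ≥ 2; CP rank is at least every unfolding rank, so rank(T) ≥ 2. (Unfolding ranks only ever bound the CP rank from below — rank(T) can be strictly larger than all of them — so the matching upper bound has to come from an explicit 2-term decomposition.)
Upper bound — finding two terms. Write S_k = T[:,:,k] for the frontal slices: S₀ = [[-6, 6, 0], [-6, 6, 0]], S₁ = [[-6, 6, 0], [-8, 7, -3]], S₂ = [[18, -18, 0], [20, -19, 3]].
If T = a₁ ⊗ b₁ ⊗ c₁ + a₂ ⊗ b₂ ⊗ c₂ then each S_k = c₁[k]·a₁b₁ᵀ + c₂[k]·a₂b₂ᵀ. S₀ and S₁ are linearly independent, so a₁b₁ᵀ and a₂b₂ᵀ must span the same plane of matrices: they are the rank-1 matrices of the form x·S₀ + y·S₁.
The 2×2 minor of x·S₀ + y·S₁ on rows {0,1}, columns {0,1} is 6·xy + 6·y² = 6·(y)(x + y), vanishing at (x:y) = (1:0) and (1:-1).
M₁ = S₀ = [[-6, 6, 0], [-6, 6, 0]] = (-6)·[1, 1][1, -1, 0]ᵀ and M₂ = S₀ − S₁ = [[0, 0, 0], [2, -1, 3]] = [0, 1][2, -1, 3]ᵀ, so take a₁ = [1, 1], b₁ = [1, -1, 0], a₂ = [0, 1], b₂ = [2, -1, 3].
Each slice is an integer combination of E₁ = a₁b₁ᵀ and E₂ = a₂b₂ᵀ: S₀ = −6·E₁, S₁ = −6·E₁ − E₂, S₂ = 18·E₁ + E₂; reading off coefficients, c₁ = [-6, -6, 18] and c₂ = [0, -1, 1].
Hence T = [1, 1] ⊗ [1, -1, 0] ⊗ [-6, -6, 18] + [0, 1] ⊗ [2, -1, 3] ⊗ [0, -1, 1], so rank(T) ≤ 2.
These bounds meet, so rank(T) = 2.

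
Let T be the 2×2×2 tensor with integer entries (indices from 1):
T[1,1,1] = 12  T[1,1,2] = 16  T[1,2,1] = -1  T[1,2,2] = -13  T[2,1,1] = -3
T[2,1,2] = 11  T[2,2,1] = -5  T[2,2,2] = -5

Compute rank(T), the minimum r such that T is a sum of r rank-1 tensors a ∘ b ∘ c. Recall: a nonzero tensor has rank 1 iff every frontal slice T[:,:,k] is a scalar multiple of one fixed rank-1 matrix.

2

Lower bound: the mode-1 unfolding of T (rows indexed by i, columns by (j,k) = (1,1), (1,2), (2,1), (2,2)) is [[12, 16, -1, -13], [-3, 11, -5, -5]].
There the 2×2 minor on rows i ∈ {1, 2}, columns (j,k) ∈ {(1,1), (1,2)} is det [[12, 16], [-3, 11]] = 180 ≠ 0, so this unfolding has rank ≥ 2; CP rank is at least every unfolding rank, so rank(T) ≥ 2. (This is only a lower bound: in general the CP rank may exceed every unfolding rank, so we still need to exhibit 2 rank-1 terms summing to T.)
Upper bound — finding two terms. Write S_k = T[:,:,k] for the frontal slices: S₁ = [[12, -1], [-3, -5]], S₂ = [[16, -13], [11, -5]].
If T = a₁ ∘ b₁ ∘ c₁ + a₂ ∘ b₂ ∘ c₂ then each S_k = c₁[k]·a₁b₁ᵀ + c₂[k]·a₂b₂ᵀ. S₁ and S₂ are linearly independent, so a₁b₁ᵀ and a₂b₂ᵀ must span the same plane of matrices: they are the rank-1 matrices of the form x·S₁ + y·S₂.
det(x·S₁ + y·S₂) is −63·x² − 168·xy + 63·y² = (-21)·(x + 3·y)(3·x − y), vanishing at (x:y) = (3:-1) and (1:3).
M₁ = 3·S₁ − S₂ = [[20, 10], [-20, -10]] = 10·(1, -1)(2, 1)ᵀ and M₂ = S₁ + 3·S₂ = [[60, -40], [30, -20]] = 10·(2, 1)(3, -2)ᵀ, so take a₁ = (1, -1), b₁ = (2, 1), a₂ = (2, 1), b₂ = (3, -2).
Each slice is an integer combination of E₁ = a₁b₁ᵀ and E₂ = a₂b₂ᵀ: S₁ = 3·E₁ + E₂, S₂ = −E₁ + 3·E₂; reading off coefficients, c₁ = (3, -1) and c₂ = (1, 3).
Hence T = (1, -1) ∘ (2, 1) ∘ (3, -1) + (2, 1) ∘ (3, -2) ∘ (1, 3), so rank(T) ≤ 2.
These bounds meet, so rank(T) = 2.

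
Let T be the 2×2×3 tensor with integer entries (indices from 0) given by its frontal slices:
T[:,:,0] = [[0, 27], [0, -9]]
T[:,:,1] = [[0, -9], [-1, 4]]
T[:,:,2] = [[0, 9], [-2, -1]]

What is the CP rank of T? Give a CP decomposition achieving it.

rank(T) = 2

Lower bound: the mode-2 unfolding of T (rows indexed by j, columns by (i,k) = (0,0), (0,1), (0,2), (1,0), (1,1), (1,2)) is [[0, 0, 0, 0, -1, -2], [27, -9, 9, -9, 4, -1]].
There the 2×2 minor on rows j ∈ {0, 1}, columns (i,k) ∈ {(0,0), (1,1)} is det [[0, -1], [27, 4]] = 27 ≠ 0, so this unfolding has rank ≥ 2; CP rank is at least every unfolding rank, so rank(T) ≥ 2. (Flattening ranks never certify an upper bound on CP rank; for that we must actually write T with 2 rank-1 terms.)
Upper bound — finding two terms. Write S_k = T[:,:,k] for the frontal slices: S₀ = [[0, 27], [0, -9]], S₁ = [[0, -9], [-1, 4]], S₂ = [[0, 9], [-2, -1]].
If T = a₁ ⊗ b₁ ⊗ c₁ + a₂ ⊗ b₂ ⊗ c₂ then each S_k = c₁[k]·a₁b₁ᵀ + c₂[k]·a₂b₂ᵀ. S₀ and S₁ are linearly independent, so a₁b₁ᵀ and a₂b₂ᵀ must span the same plane of matrices: they are the rank-1 matrices of the form x·S₀ + y·S₁.
det(x·S₀ + y·S₁) is 27·xy − 9·y² = 9·(3·x − y)(y), vanishing at (x:y) = (1:3) and (1:0).
M₁ = S₀ + 3·S₁ = [[0, 0], [-3, 3]] = (-3)·[0, 1][1, -1]ᵀ and M₂ = S₀ = [[0, 27], [0, -9]] = 9·[3, -1][0, 1]ᵀ, so take a₁ = [0, 1], b₁ = [1, -1], a₂ = [3, -1], b₂ = [0, 1].
Each slice is an integer combination of E₁ = a₁b₁ᵀ and E₂ = a₂b₂ᵀ: S₀ = 9·E₂, S₁ = −E₁ − 3·E₂, S₂ = −2·E₁ + 3·E₂; reading off coefficients, c₁ = [0, -1, -2] and c₂ = [9, -3, 3].
Hence T = [0, 1] ⊗ [1, -1] ⊗ [0, -1, -2] + [3, -1] ⊗ [0, 1] ⊗ [9, -3, 3], so rank(T) ≤ 2.
These bounds meet, so rank(T) = 2.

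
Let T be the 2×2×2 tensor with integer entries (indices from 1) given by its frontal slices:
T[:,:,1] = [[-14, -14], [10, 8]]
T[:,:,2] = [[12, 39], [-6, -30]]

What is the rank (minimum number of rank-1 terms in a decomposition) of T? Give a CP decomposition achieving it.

Lower bound: the mode-3 unfolding of T (rows indexed by k, columns by (i,j) = (1,1), (1,2), (2,1), (2,2)) is [[-14, -14, 10, 8], [12, 39, -6, -30]].
There the 2×2 minor on rows k ∈ {1, 2}, columns (i,j) ∈ {(1,1), (1,2)} is det [[-14, -14], [12, 39]] = -378 ≠ 0, so this unfolding has rank ≥ 2; CP rank is at least every unfolding rank, so rank(T) ≥ 2. (Flattening ranks never certify an upper bound on CP rank; for that we must actually write T with 2 rank-1 terms.)
Upper bound — finding two terms. Write S_k = T[:,:,k] for the frontal slices: S₁ = [[-14, -14], [10, 8]], S₂ = [[12, 39], [-6, -30]].
If T = a₁ ⊗ b₁ ⊗ c₁ + a₂ ⊗ b₂ ⊗ c₂ then each S_k = c₁[k]·a₁b₁ᵀ + c₂[k]·a₂b₂ᵀ. S₁ and S₂ are linearly independent, so a₁b₁ᵀ and a₂b₂ᵀ must span the same plane of matrices: they are the rank-1 matrices of the form x·S₁ + y·S₂.
det(x·S₁ + y·S₂) is 28·x² + 42·xy − 126·y² = 14·(2·x − 3·y)(x + 3·y), vanishing at (x:y) = (3:2) and (3:-1).
M₁ = 3·S₁ + 2·S₂ = [[-18, 36], [18, -36]] = (-18)·[1, -1][1, -2]ᵀ and M₂ = 3·S₁ − S₂ = [[-54, -81], [36, 54]] = (-9)·[3, -2][2, 3]ᵀ, so take a₁ = [1, -1], b₁ = [1, -2], a₂ = [3, -2], b₂ = [2, 3].
Each slice is an integer combination of E₁ = a₁b₁ᵀ and E₂ = a₂b₂ᵀ: S₁ = −2·E₁ − 2·E₂, S₂ = −6·E₁ + 3·E₂; reading off coefficients, c₁ = [-2, -6] and c₂ = [-2, 3].
Hence T = [1, -1] ⊗ [1, -2] ⊗ [-2, -6] + [3, -2] ⊗ [2, 3] ⊗ [-2, 3], so rank(T) ≤ 2.
These bounds meet, so rank(T) = 2.
Check entry T[2,2,2] = -30: (-1)·(-2)·(-6) + (-2)·(3)·(3) = -30.

rank(T) = 2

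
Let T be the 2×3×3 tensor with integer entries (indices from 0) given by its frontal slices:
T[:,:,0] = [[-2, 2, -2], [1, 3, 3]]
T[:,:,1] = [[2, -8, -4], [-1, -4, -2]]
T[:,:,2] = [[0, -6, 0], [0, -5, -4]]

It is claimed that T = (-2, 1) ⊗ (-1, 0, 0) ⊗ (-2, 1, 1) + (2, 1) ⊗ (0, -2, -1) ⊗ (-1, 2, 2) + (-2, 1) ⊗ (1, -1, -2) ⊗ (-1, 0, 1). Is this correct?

Yes

Reconstruct entrywise from the claimed factors. For example, T[1,0,1] = -1 and Σₗ aₗ[1]bₗ[0]cₗ[1] = (1)·(-1)·(1) + (1)·(0)·(2) + (1)·(1)·(0) = -1; checking all 18 entries, every one matches. The claim holds.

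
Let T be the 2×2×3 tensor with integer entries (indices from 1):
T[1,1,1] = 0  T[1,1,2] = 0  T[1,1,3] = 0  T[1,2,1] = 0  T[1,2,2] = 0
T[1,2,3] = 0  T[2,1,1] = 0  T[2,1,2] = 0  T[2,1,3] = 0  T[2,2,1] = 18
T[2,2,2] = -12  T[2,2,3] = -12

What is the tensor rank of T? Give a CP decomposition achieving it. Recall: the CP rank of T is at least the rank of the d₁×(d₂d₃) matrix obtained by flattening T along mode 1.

rank(T) = 1

Lower bound: T ≠ 0 (e.g. T[2,2,1] = 18), so rank(T) ≥ 1.
Upper bound: the mode-1 fibre T[:,2,1] = [0, 18] gives a = (0, 1) (primitive direction); the mode-2 fibre T[2,:,1] = [0, 18] gives b = (0, 1); then c[k] = T[2,2,k] / (a[2]·b[2]) = [18, -12, -12] / 1 = (18, -12, -12).
Expanding (0, 1) ⊗ (0, 1) ⊗ (18, -12, -12) reproduces all 12 entries of T, so T = (0, 1) ⊗ (0, 1) ⊗ (18, -12, -12) and rank(T) ≤ 1.
These bounds meet, so rank(T) = 1.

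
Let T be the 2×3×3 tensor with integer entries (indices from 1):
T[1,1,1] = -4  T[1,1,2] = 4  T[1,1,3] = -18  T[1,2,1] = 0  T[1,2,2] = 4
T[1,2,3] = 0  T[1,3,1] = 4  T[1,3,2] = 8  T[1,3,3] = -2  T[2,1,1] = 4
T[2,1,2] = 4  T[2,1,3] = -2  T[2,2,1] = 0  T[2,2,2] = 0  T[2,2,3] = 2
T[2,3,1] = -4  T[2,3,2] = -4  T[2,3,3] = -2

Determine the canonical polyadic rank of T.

3

Lower bound: the mode-3 unfolding of T (rows indexed by k, columns by (i,j) = (1,1), (1,2), (1,3), (2,1), (2,2), (2,3)) is [[-4, 0, 4, 4, 0, -4], [4, 4, 8, 4, 0, -4], [-18, 0, -2, -2, 2, -2]].
There the 3×3 minor on rows k ∈ {1, 2, 3}, columns (i,j) ∈ {(1,1), (1,2), (1,3)} is det [[-4, 0, 4], [4, 4, 8], [-18, 0, -2]] = 320 ≠ 0, so this unfolding has rank ≥ 3; CP rank is at least every unfolding rank, so rank(T) ≥ 3. (Unfolding ranks only ever bound the CP rank from below — rank(T) can be strictly larger than all of them — so the matching upper bound has to come from an explicit 3-term decomposition.)
Upper bound: T is a sum of 3 rank-1 terms, T = [1, -1] (x) [1, 0, -1] (x) [-4, -4, -2] + [1, 0] (x) [2, 1, 1] (x) [0, 4, -4] + [2, 1] (x) [2, -1, 0] (x) [0, 0, -2] (written with every a and b primitive with positive leading entry and the scale carried by c; CP decompositions are not unique, and this one is verified by expanding entrywise), so rank(T) ≤ 3.
These bounds meet, so rank(T) = 3.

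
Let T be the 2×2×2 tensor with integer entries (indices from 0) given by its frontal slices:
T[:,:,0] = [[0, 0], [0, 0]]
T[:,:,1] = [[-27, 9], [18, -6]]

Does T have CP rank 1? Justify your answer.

The mode-1 fibre T[:,0,1] = [-27, 18] gives a = (3, -2) (primitive direction); the mode-2 fibre T[0,:,1] = [-27, 9] gives b = (3, -1); then c[k] = T[0,0,k] / (a[0]·b[0]) = [0, -27] / 9 = (0, -3).
Expanding (3, -2) ⊗ (3, -1) ⊗ (0, -3) reproduces all 8 entries of T, so T = (3, -2) ⊗ (3, -1) ⊗ (0, -3) and rank(T) ≤ 1.
Equivalently every frontal slice T[:,:,k] is c[k] times the rank-1 matrix (3, -2) ⊗ (3, -1). So T has rank 1 (it is nonzero).

Yes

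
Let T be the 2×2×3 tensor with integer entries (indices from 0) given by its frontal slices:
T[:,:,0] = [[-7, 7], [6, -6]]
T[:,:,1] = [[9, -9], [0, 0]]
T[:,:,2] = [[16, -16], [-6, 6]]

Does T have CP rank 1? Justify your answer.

No

The mode-1 unfolding of T (rows indexed by i, columns by (j,k) = (0,0), (0,1), (0,2), (1,0), (1,1), (1,2)) is [[-7, 9, 16, 7, -9, -16], [6, 0, -6, -6, 0, 6]].
There the 2×2 minor on rows i ∈ {0, 1}, columns (j,k) ∈ {(0,0), (0,1)} is det [[-7, 9], [6, 0]] = -54 ≠ 0, so this unfolding has rank ≥ 2; CP rank is at least every unfolding rank, so rank(T) ≥ 2.
In particular rank(T) ≥ 2 > 1, so T is not rank-1.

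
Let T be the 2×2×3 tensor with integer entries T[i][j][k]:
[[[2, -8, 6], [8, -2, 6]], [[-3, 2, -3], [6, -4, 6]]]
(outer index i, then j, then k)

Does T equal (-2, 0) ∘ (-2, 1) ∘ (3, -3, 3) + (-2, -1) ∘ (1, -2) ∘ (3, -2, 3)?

No

Reconstruct entry (0,0,0) from the claimed factors: Σₗ aₗ[0]bₗ[0]cₗ[0] = (-2)·(-2)·(3) + (-2)·(1)·(3) = 6, but T[0,0,0] = 2. The claim is false.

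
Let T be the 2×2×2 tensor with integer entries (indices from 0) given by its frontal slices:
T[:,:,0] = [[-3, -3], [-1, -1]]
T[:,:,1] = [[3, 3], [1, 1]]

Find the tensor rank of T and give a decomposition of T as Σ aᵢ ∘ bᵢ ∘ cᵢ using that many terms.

Lower bound: T ≠ 0 (e.g. T[0,0,0] = -3), so rank(T) ≥ 1.
Upper bound: if T = a ∘ b ∘ c then every fibre of T is a multiple of the corresponding factor, so read the factors off the fibres through the nonzero entry T[0,0,0] = -3.
The mode-1 fibre T[:,0,0] = [-3, -1] gives a = [3, 1] (primitive direction); the mode-2 fibre T[0,:,0] = [-3, -3] gives b = [1, 1]; then c[k] = T[0,0,k] / (a[0]·b[0]) = [-3, 3] / 3 = [-1, 1].
Expanding [3, 1] ∘ [1, 1] ∘ [-1, 1] reproduces all 8 entries of T, so T = [3, 1] ∘ [1, 1] ∘ [-1, 1] and rank(T) ≤ 1.
These bounds meet, so rank(T) = 1.

rank(T) = 1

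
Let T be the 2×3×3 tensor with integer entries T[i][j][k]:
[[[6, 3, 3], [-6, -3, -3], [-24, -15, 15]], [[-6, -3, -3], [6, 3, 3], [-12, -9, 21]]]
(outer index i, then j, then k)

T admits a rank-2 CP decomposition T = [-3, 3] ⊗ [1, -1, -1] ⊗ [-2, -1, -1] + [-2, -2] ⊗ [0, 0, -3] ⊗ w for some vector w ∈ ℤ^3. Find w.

w = [-3, -2, 3]

Subtract the known terms from T to get the rank-1 residual R = [-2, -2] ⊗ [0, 0, -3] ⊗ w, so R[i,j,k] = a[i]·b[j]·w[k]. Pick indices with nonzero a[0]·b[2] = (-2)·(-3) = 6. Only the fibre through (0,2,·) is needed: R[0,2,:] = T[0,2,:] − Σₗ aₗ[0]bₗ[2]cₗ = [-24, -15, 15] − (-3)·(-1)·[-2, -1, -1] = [-18, -12, 18]. Then w[k] = R[0,2,k] / 6 for each k, giving w = [-18, -12, 18] / 6 = [-3, -2, 3].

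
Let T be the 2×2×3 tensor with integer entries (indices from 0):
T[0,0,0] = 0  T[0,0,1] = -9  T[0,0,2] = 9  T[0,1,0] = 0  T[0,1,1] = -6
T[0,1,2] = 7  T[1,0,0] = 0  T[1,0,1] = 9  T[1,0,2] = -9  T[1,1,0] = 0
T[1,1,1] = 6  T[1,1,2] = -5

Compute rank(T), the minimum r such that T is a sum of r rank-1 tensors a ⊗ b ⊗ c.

2

Lower bound: the mode-1 unfolding of T (rows indexed by i, columns by (j,k) = (0,0), (0,1), (0,2), (1,0), (1,1), (1,2)) is [[0, -9, 9, 0, -6, 7], [0, 9, -9, 0, 6, -5]].
There the 2×2 minor on rows i ∈ {0, 1}, columns (j,k) ∈ {(0,1), (1,2)} is det [[-9, 7], [9, -5]] = -18 ≠ 0, so this unfolding has rank ≥ 2; CP rank is at least every unfolding rank, so rank(T) ≥ 2. (This is only a lower bound: in general the CP rank may exceed every unfolding rank, so we still need to exhibit 2 rank-1 terms summing to T.)
Upper bound — finding two terms. Write S_k = T[:,:,k] for the frontal slices: S₀ = [[0, 0], [0, 0]], S₁ = [[-9, -6], [9, 6]], S₂ = [[9, 7], [-9, -5]].
If T = a₁ ⊗ b₁ ⊗ c₁ + a₂ ⊗ b₂ ⊗ c₂ then each S_k = c₁[k]·a₁b₁ᵀ + c₂[k]·a₂b₂ᵀ. S₁ and S₂ are linearly independent, so a₁b₁ᵀ and a₂b₂ᵀ must span the same plane of matrices: they are the rank-1 matrices of the form x·S₁ + y·S₂.
det(x·S₁ + y·S₂) is −18·xy + 18·y² = (-18)·(x − y)(y), vanishing at (x:y) = (1:1) and (1:0).
M₁ = S₁ + S₂ = [[0, 1], [0, 1]] = (1, 1)(0, 1)ᵀ and M₂ = S₁ = [[-9, -6], [9, 6]] = (-3)·(1, -1)(3, 2)ᵀ, so take a₁ = (1, 1), b₁ = (0, 1), a₂ = (1, -1), b₂ = (3, 2).
Each slice is an integer combination of E₁ = a₁b₁ᵀ and E₂ = a₂b₂ᵀ: S₀ = 0, S₁ = −3·E₂, S₂ = E₁ + 3·E₂; reading off coefficients, c₁ = (0, 0, 1) and c₂ = (0, -3, 3).
Hence T = (1, 1) ⊗ (0, 1) ⊗ (0, 0, 1) + (1, -1) ⊗ (3, 2) ⊗ (0, -3, 3), so rank(T) ≤ 2.
These bounds meet, so rank(T) = 2.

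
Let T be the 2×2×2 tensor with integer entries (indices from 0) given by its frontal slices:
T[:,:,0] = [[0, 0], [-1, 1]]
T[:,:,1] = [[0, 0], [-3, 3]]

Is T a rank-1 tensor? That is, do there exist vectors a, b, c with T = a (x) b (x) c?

Yes

If T = a (x) b (x) c then every fibre of T is a multiple of the corresponding factor, so read the factors off the fibres through the nonzero entry T[1,0,0] = -1.
The mode-1 fibre T[:,0,0] = [0, -1] gives a = [0, 1] (primitive direction); the mode-2 fibre T[1,:,0] = [-1, 1] gives b = [1, -1]; then c[k] = T[1,0,k] / (a[1]·b[0]) = [-1, -3] / 1 = [-1, -3].
Expanding [0, 1] (x) [1, -1] (x) [-1, -3] reproduces all 8 entries of T, so T = [0, 1] (x) [1, -1] (x) [-1, -3] and rank(T) ≤ 1.
Equivalently every frontal slice T[:,:,k] is c[k] times the rank-1 matrix [0, 1] (x) [1, -1]. So T has rank 1 (it is nonzero).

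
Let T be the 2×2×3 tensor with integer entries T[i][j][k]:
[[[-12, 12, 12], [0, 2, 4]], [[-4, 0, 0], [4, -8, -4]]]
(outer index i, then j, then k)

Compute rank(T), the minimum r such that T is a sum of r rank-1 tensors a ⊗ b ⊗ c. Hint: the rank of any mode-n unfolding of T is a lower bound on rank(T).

3

Lower bound: in the mode-3 unfolding of T (rows indexed by k, columns by (i,j)) the 3×3 minor on rows k ∈ {0, 1, 2}, columns (i,j) ∈ {(0,0), (0,1), (1,0)} is det [[-12, 0, -4], [12, 2, 0], [12, 4, 0]] = -96 ≠ 0, so that unfolding has rank ≥ 3 and hence rank(T) ≥ 3 (CP rank is at least every unfolding rank, though it can be larger).
Upper bound: T is a sum of 3 rank-1 terms, T = (1, -1) ⊗ (1, 1) ⊗ (0, 4, 2) + (1, 0) ⊗ (2, 1) ⊗ (-4, 2, 4) + (1, 1) ⊗ (1, -1) ⊗ (-4, 4, 2) (written with every a and b primitive with positive leading entry and the scale carried by c; CP decompositions are not unique, and this one is verified by expanding entrywise), so rank(T) ≤ 3.
These bounds meet, so rank(T) = 3.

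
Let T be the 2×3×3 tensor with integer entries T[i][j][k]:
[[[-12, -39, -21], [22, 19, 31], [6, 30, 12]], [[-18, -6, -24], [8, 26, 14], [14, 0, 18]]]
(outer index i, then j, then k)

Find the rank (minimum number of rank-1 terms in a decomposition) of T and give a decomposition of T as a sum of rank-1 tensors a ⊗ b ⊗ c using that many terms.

Lower bound: the mode-1 unfolding of T (rows indexed by i, columns by (j,k) = (0,0), (0,1), (0,2), (1,0), (1,1), (1,2), (2,0), (2,1), (2,2)) is [[-12, -39, -21, 22, 19, 31, 6, 30, 12], [-18, -6, -24, 8, 26, 14, 14, 0, 18]].
There the 2×2 minor on rows i ∈ {0, 1}, columns (j,k) ∈ {(0,0), (0,1)} is det [[-12, -39], [-18, -6]] = -630 ≠ 0, so this unfolding has rank ≥ 2; CP rank is at least every unfolding rank, so rank(T) ≥ 2. (Unfolding ranks only ever bound the CP rank from below — rank(T) can be strictly larger than all of them — so the matching upper bound has to come from an explicit 2-term decomposition.)
Upper bound — finding two terms. Write S_k = T[:,:,k] for the frontal slices: S₀ = [[-12, 22, 6], [-18, 8, 14]], S₁ = [[-39, 19, 30], [-6, 26, 0]], S₂ = [[-21, 31, 12], [-24, 14, 18]].
If T = a₁ ⊗ b₁ ⊗ c₁ + a₂ ⊗ b₂ ⊗ c₂ then each S_k = c₁[k]·a₁b₁ᵀ + c₂[k]·a₂b₂ᵀ. S₀ and S₁ are linearly independent, so a₁b₁ᵀ and a₂b₂ᵀ must span the same plane of matrices: they are the rank-1 matrices of the form x·S₀ + y·S₁.
The 2×2 minor of x·S₀ + y·S₁ on rows {0,1}, columns {0,1} is 300·x² − 150·xy − 900·y² = 150·(2·x + 3·y)(x − 2·y), vanishing at (x:y) = (3:-2) and (2:1).
M₁ = 3·S₀ − 2·S₁ = [[42, 28, -42], [-42, -28, 42]] = 14·(1, -1)(3, 2, -3)ᵀ and M₂ = 2·S₀ + S₁ = [[-63, 63, 42], [-42, 42, 28]] = (-7)·(3, 2)(3, -3, -2)ᵀ, so take a₁ = (1, -1), b₁ = (3, 2, -3), a₂ = (3, 2), b₂ = (3, -3, -2).
Each slice is an integer combination of E₁ = a₁b₁ᵀ and E₂ = a₂b₂ᵀ: S₀ = 2·E₁ − 2·E₂, S₁ = −4·E₁ − 3·E₂, S₂ = 2·E₁ − 3·E₂; reading off coefficients, c₁ = (2, -4, 2) and c₂ = (-2, -3, -3).
Hence T = (1, -1) ⊗ (3, 2, -3) ⊗ (2, -4, 2) + (3, 2) ⊗ (3, -3, -2) ⊗ (-2, -3, -3), so rank(T) ≤ 2.
These bounds meet, so rank(T) = 2.

rank(T) = 2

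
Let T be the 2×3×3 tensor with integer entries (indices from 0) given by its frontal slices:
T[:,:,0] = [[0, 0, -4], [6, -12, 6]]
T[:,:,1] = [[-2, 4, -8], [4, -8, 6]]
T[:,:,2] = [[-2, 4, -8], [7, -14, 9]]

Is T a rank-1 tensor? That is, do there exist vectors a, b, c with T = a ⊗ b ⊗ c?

No

The mode-3 unfolding of T (rows indexed by k, columns by (i,j) = (0,0), (0,1), (0,2), (1,0), (1,1), (1,2)) is [[0, 0, -4, 6, -12, 6], [-2, 4, -8, 4, -8, 6], [-2, 4, -8, 7, -14, 9]].
There the 3×3 minor on rows k ∈ {0, 1, 2}, columns (i,j) ∈ {(0,0), (0,2), (1,0)} is det [[0, -4, 6], [-2, -8, 4], [-2, -8, 7]] = -24 ≠ 0, so this unfolding has rank ≥ 3; CP rank is at least every unfolding rank, so rank(T) ≥ 3.
In particular rank(T) ≥ 3 > 1, so T is not rank-1.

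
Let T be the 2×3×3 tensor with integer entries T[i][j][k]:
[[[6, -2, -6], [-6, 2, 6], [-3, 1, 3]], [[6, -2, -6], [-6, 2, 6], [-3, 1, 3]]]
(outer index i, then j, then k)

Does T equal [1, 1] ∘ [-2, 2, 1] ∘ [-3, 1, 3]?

Reconstruct entrywise from the claimed factors. For example, T[0,0,1] = -2 and Σₗ aₗ[0]bₗ[0]cₗ[1] = (1)·(-2)·(1) = -2; checking all 18 entries, every one matches. The claim holds.

Yes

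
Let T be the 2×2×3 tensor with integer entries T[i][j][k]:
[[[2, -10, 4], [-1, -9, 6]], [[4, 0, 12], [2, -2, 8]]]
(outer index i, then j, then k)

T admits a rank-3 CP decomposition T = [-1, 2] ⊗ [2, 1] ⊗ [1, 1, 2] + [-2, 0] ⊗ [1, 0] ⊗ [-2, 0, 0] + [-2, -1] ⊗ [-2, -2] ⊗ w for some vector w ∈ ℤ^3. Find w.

Subtract the known terms from T to get the rank-1 residual R = [-2, -1] ⊗ [-2, -2] ⊗ w, so R[i,j,k] = a[i]·b[j]·w[k]. Pick indices with nonzero a[0]·b[0] = (-2)·(-2) = 4. Only the fibre through (0,0,·) is needed: R[0,0,:] = T[0,0,:] − Σₗ aₗ[0]bₗ[0]cₗ = [2, -10, 4] − (-1)·(2)·[1, 1, 2] − (-2)·(1)·[-2, 0, 0] = [0, -8, 8]. Then w[k] = R[0,0,k] / 4 for each k, giving w = [0, -8, 8] / 4 = [0, -2, 2].

w = [0, -2, 2]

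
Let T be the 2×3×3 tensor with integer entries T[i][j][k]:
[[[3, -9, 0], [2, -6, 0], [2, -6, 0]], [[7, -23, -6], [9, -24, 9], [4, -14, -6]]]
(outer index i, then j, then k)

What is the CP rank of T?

Lower bound: in the mode-1 unfolding of T (rows indexed by i, columns by (j,k)) the 2×2 minor on rows i ∈ {0, 1}, columns (j,k) ∈ {(0,0), (0,1)} is det [[3, -9], [7, -23]] = -6 ≠ 0, so that unfolding has rank ≥ 2 and hence rank(T) ≥ 2 (CP rank is at least every unfolding rank, though it can be larger).
Upper bound: with S_k = T[:,:,k], the two rank-1 terms a₁b₁ᵀ, a₂b₂ᵀ are the rank-1 members of the pencil x·S₀ + y·S₁.
The 2×2 minor of x·S₀ + y·S₁ on rows {0,1}, columns {0,1} is 13·x² − 65·xy + 78·y² = 13·(x − 3·y)(x − 2·y), vanishing at (x:y) = (3:1) and (2:1).
M₁ = 3·S₀ + S₁ = [[0, 0, 0], [-2, 3, -2]] = −[0, 1][2, -3, 2]ᵀ and M₂ = 2·S₀ + S₁ = [[-3, -2, -2], [-9, -6, -6]] = −[1, 3][3, 2, 2]ᵀ, so take a₁ = [0, 1], b₁ = [2, -3, 2], a₂ = [1, 3], b₂ = [3, 2, 2].
Each slice is an integer combination of E₁ = a₁b₁ᵀ and E₂ = a₂b₂ᵀ: S₀ = −E₁ + E₂, S₁ = 2·E₁ − 3·E₂, S₂ = −3·E₁; reading off coefficients, c₁ = [-1, 2, -3] and c₂ = [1, -3, 0].
Hence T = [0, 1] ∘ [2, -3, 2] ∘ [-1, 2, -3] + [1, 3] ∘ [3, 2, 2] ∘ [1, -3, 0], so rank(T) ≤ 2.
These bounds meet, so rank(T) = 2.

2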